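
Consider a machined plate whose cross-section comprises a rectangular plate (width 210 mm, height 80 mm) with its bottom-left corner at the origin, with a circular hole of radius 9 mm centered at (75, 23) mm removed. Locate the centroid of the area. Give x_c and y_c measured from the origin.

x_c = 105.46 mm, y_c = 40.26 mm

plate: A = 210 × 80 = 16800.00, centroid at (105.00, 40.00).
hole: A = −π·9² = -254.47, centroid at (75.00, 23.00).
ΣA = 16545.53 mm²
ΣAx_c = (16800.00)(105.00) + (-254.47)(75.00) = 1744914.82 mm³
ΣAy_c = (16800.00)(40.00) + (-254.47)(23.00) = 666147.21 mm³
x_c = 1744914.82 / 16545.53 = 105.46 mm
y_c = 666147.21 / 16545.53 = 40.26 mm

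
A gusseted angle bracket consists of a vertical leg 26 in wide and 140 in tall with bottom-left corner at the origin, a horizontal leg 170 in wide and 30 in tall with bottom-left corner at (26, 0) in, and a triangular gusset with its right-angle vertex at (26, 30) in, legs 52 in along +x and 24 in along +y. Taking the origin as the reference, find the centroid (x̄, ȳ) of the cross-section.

vertical leg: A = 26 × 140 = 3640.00, centroid at (13.00, 70.00).
horizontal leg: A = 170 × 30 = 5100.00, centroid at (111.00, 15.00).
gusset: A = ½·52·24 = 624.00, centroid at (43.33, 38.00).
ΣA = 9364.00 in², ΣAx̄ = 640460.00 in³, ΣAȳ = 355012.00 in³.
x̄ = 640460.00/9364.00 = 68.40 in; ȳ = 355012.00/9364.00 = 37.91 in.

x̄ = 68.40 in, ȳ = 37.91 in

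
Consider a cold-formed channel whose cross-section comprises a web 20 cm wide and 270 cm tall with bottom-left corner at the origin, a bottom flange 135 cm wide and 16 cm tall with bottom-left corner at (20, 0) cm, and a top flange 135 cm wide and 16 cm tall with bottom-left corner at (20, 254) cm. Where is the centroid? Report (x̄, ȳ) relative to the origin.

x̄ = 44.44 cm, ȳ = 135.00 cm

web: A = 20 × 270 = 5400.00, centroid at (10.00, 135.00).
bottom flange: A = 135 × 16 = 2160.00, centroid at (87.50, 8.00).
top flange: A = 135 × 16 = 2160.00, centroid at (87.50, 262.00).
ΣA = 9720.00 cm²
ΣAx̄ = (5400.00)(10.00) + (2160.00)(87.50) + (2160.00)(87.50) = 432000.00 cm³
ΣAȳ = (5400.00)(135.00) + (2160.00)(8.00) + (2160.00)(262.00) = 1312200.00 cm³
x̄ = 432000.00 / 9720.00 = 44.44 cm
ȳ = 1312200.00 / 9720.00 = 135.00 cm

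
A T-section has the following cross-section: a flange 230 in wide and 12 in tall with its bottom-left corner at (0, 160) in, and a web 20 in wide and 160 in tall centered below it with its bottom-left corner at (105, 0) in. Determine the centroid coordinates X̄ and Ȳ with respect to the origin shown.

web: A = 20 × 160 = 3200.00, centroid at (115.00, 80.00).
flange: A = 230 × 12 = 2760.00, centroid at (115.00, 166.00).
ΣA = 5960.00 in², ΣAX̄ = 685400.00 in³, ΣAȲ = 714160.00 in³.
X̄ = 685400.00/5960.00 = 115.00 in; Ȳ = 714160.00/5960.00 = 119.83 in.

X̄ = 115.00 in, Ȳ = 119.83 in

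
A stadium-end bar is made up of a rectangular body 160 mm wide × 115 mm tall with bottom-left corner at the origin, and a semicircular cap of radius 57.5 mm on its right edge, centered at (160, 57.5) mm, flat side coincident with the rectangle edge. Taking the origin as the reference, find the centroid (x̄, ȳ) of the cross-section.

x̄ = 102.98 mm, ȳ = 57.50 mm

Part | A | x̄ᵢ | ȳᵢ | A·x̄ᵢ | A·ȳᵢ
rectangular body | 18400.00 | 80.00 | 57.50 | 1472000.00 | 1058000.00
semicircular end | 5193.45 | 184.40 | 57.50 | 957690.84 | 298623.11
Σ | 23593.45 |  |  | 2429690.84 | 1356623.11
x̄ = 2429690.84 / 23593.45 = 102.98 mm
ȳ = 1356623.11 / 23593.45 = 57.50 mm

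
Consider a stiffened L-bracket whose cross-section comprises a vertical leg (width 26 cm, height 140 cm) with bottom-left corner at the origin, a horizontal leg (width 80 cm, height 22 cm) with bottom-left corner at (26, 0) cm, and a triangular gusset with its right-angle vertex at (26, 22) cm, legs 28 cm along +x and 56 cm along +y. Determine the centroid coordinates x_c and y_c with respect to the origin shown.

vertical leg: A = 26 × 140 = 3640.00, centroid at (13.00, 70.00).
horizontal leg: A = 80 × 22 = 1760.00, centroid at (66.00, 11.00).
gusset: A = ½·28·56 = 784.00, centroid at (35.33, 40.67).
ΣA = 6184.00 cm², ΣAx_c = 191181.33 cm³, ΣAy_c = 306042.67 cm³.
x_c = 191181.33/6184.00 = 30.92 cm; y_c = 306042.67/6184.00 = 49.49 cm.

x_c = 30.92 cm, y_c = 49.49 cm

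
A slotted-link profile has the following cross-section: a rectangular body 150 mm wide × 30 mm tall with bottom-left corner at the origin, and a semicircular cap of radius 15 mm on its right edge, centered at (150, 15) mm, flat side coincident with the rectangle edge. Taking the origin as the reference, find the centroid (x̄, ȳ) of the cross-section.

x̄ = 80.93 mm, ȳ = 15.00 mm

rectangular body: A = 150 × 30 = 4500.00, centroid at (75.00, 15.00).
semicircular end: A = ½π·15² = 353.43, centroid at (156.37, 15.00).
ΣA = 4853.43 mm²
ΣAx̄ = (4500.00)(75.00) + (353.43)(156.37) = 392764.38 mm³
ΣAȳ = (4500.00)(15.00) + (353.43)(15.00) = 72801.44 mm³
x̄ = 392764.38 / 4853.43 = 80.93 mm
ȳ = 72801.44 / 4853.43 = 15.00 mm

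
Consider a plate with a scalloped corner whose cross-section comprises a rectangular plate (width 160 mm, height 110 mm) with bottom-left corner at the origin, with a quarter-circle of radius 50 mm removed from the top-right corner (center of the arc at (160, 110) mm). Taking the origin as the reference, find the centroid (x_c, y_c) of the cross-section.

x_c = 72.62 mm, y_c = 50.76 mm

plate: A = 160 × 110 = 17600.00, centroid at (80.00, 55.00).
removed quarter-circle: A = −¼π·50² = -1963.50, centroid at (138.78, 88.78).
ΣA = 15636.50 mm², ΣAx_c = 1135507.40 mm³, ΣAy_c = 793682.17 mm³.
x_c = 1135507.40/15636.50 = 72.62 mm; y_c = 793682.17/15636.50 = 50.76 mm.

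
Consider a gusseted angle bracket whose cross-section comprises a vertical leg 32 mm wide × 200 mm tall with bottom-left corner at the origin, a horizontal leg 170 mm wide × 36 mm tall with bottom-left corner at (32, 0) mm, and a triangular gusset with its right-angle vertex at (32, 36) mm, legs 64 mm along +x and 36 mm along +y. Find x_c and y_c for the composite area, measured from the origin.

vertical leg: A = 32 × 200 = 6400.00, centroid at (16.00, 100.00).
horizontal leg: A = 170 × 36 = 6120.00, centroid at (117.00, 18.00).
gusset: A = ½·64·36 = 1152.00, centroid at (53.33, 48.00).
ΣA = 13672.00 mm²
ΣAx_c = (6400.00)(16.00) + (6120.00)(117.00) + (1152.00)(53.33) = 879880.00 mm³
ΣAy_c = (6400.00)(100.00) + (6120.00)(18.00) + (1152.00)(48.00) = 805456.00 mm³
x_c = 879880.00 / 13672.00 = 64.36 mm
y_c = 805456.00 / 13672.00 = 58.91 mm

x_c = 64.36 mm, y_c = 58.91 mm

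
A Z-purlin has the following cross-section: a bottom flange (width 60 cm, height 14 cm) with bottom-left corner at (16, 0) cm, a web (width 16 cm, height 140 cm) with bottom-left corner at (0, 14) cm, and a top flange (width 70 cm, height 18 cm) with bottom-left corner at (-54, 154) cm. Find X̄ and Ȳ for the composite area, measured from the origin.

bottom flange: A = 60 × 14 = 840.00, centroid at (46.00, 7.00).
web: A = 16 × 140 = 2240.00, centroid at (8.00, 84.00).
top flange: A = 70 × 18 = 1260.00, centroid at (-19.00, 163.00).
ΣA = 4340.00 cm², ΣAX̄ = 32620.00 cm³, ΣAȲ = 399420.00 cm³.
X̄ = 32620.00/4340.00 = 7.52 cm; Ȳ = 399420.00/4340.00 = 92.03 cm.

X̄ = 7.52 cm, Ȳ = 92.03 cm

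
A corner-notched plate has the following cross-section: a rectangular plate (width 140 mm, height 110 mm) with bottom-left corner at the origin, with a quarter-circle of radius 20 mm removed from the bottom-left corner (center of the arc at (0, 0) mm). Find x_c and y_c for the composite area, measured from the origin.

x_c = 71.28 mm, y_c = 55.97 mm

plate: A = 140 × 110 = 15400.00, centroid at (70.00, 55.00).
removed quarter-circle: A = −¼π·20² = -314.16, centroid at (8.49, 8.49).
ΣA = 15085.84 mm²
ΣAx_c = (15400.00)(70.00) + (-314.16)(8.49) = 1075333.33 mm³
ΣAy_c = (15400.00)(55.00) + (-314.16)(8.49) = 844333.33 mm³
x_c = 1075333.33 / 15085.84 = 71.28 mm
y_c = 844333.33 / 15085.84 = 55.97 mm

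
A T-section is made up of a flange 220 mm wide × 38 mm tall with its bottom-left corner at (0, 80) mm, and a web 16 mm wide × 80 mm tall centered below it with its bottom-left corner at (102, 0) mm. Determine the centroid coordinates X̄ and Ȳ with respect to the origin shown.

X̄ = 110.00 mm, Ȳ = 91.17 mm

web: A = 16 × 80 = 1280.00, centroid at (110.00, 40.00).
flange: A = 220 × 38 = 8360.00, centroid at (110.00, 99.00).
ΣA = 9640.00 mm², ΣAX̄ = 1060400.00 mm³, ΣAȲ = 878840.00 mm³.
X̄ = 1060400.00/9640.00 = 110.00 mm; Ȳ = 878840.00/9640.00 = 91.17 mm.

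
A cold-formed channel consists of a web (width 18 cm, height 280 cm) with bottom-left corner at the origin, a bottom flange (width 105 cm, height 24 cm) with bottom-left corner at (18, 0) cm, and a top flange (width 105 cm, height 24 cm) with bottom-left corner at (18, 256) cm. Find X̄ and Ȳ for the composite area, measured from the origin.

X̄ = 39.75 cm, Ȳ = 140.00 cm

web: A = 18 × 280 = 5040.00, centroid at (9.00, 140.00).
bottom flange: A = 105 × 24 = 2520.00, centroid at (70.50, 12.00).
top flange: A = 105 × 24 = 2520.00, centroid at (70.50, 268.00).
ΣA = 10080.00 cm², ΣAX̄ = 400680.00 cm³, ΣAȲ = 1411200.00 cm³.
X̄ = 400680.00/10080.00 = 39.75 cm; Ȳ = 1411200.00/10080.00 = 140.00 cm.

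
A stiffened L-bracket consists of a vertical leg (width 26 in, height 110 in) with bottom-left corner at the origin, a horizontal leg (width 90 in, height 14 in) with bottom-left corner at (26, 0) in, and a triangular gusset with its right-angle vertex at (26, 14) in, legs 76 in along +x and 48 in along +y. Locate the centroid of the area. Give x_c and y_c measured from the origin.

Part | A | x̄ᵢ | ȳᵢ | A·x̄ᵢ | A·ȳᵢ
vertical leg | 2860.00 | 13.00 | 55.00 | 37180.00 | 157300.00
horizontal leg | 1260.00 | 71.00 | 7.00 | 89460.00 | 8820.00
gusset | 1824.00 | 51.33 | 30.00 | 93632.00 | 54720.00
Σ | 5944.00 |  |  | 220272.00 | 220840.00
x_c = 220272.00 / 5944.00 = 37.06 in
y_c = 220840.00 / 5944.00 = 37.15 in

x_c = 37.06 in, y_c = 37.15 in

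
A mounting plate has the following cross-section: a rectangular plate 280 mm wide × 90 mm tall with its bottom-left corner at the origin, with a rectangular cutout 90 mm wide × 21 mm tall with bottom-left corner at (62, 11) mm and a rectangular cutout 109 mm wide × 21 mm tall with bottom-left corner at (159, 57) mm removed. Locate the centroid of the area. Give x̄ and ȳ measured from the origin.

x̄ = 134.96 mm, ȳ = 44.66 mm

plate: A = 280 × 90 = 25200.00, centroid at (140.00, 45.00).
hole 1: A = −(90 × 21) = -1890.00, centroid at (107.00, 21.50).
hole 2: A = −(109 × 21) = -2289.00, centroid at (213.50, 67.50).
ΣA = 21021.00 mm², ΣAx̄ = 2837068.50 mm³, ΣAȳ = 938857.50 mm³.
x̄ = 2837068.50/21021.00 = 134.96 mm; ȳ = 938857.50/21021.00 = 44.66 mm.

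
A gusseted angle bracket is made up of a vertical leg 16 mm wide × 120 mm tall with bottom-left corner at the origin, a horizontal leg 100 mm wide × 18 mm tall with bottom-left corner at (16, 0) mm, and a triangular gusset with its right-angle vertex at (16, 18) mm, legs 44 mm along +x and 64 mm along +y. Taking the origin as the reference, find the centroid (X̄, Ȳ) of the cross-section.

X̄ = 34.58 mm, Ȳ = 36.42 mm

Part | A | x̄ᵢ | ȳᵢ | A·x̄ᵢ | A·ȳᵢ
vertical leg | 1920.00 | 8.00 | 60.00 | 15360.00 | 115200.00
horizontal leg | 1800.00 | 66.00 | 9.00 | 118800.00 | 16200.00
gusset | 1408.00 | 30.67 | 39.33 | 43178.67 | 55381.33
Σ | 5128.00 |  |  | 177338.67 | 186781.33
X̄ = 177338.67 / 5128.00 = 34.58 mm
Ȳ = 186781.33 / 5128.00 = 36.42 mm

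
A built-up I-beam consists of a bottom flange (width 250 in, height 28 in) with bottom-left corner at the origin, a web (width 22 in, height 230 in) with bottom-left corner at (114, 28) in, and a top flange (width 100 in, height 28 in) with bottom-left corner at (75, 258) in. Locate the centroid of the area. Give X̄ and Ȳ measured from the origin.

X̄ = 125.00 in, Ȳ = 106.54 in

bottom flange: A = 250 × 28 = 7000.00, centroid at (125.00, 14.00).
web: A = 22 × 230 = 5060.00, centroid at (125.00, 143.00).
top flange: A = 100 × 28 = 2800.00, centroid at (125.00, 272.00).
ΣA = 14860.00 in²
ΣAX̄ = (7000.00)(125.00) + (5060.00)(125.00) + (2800.00)(125.00) = 1857500.00 in³
ΣAȲ = (7000.00)(14.00) + (5060.00)(143.00) + (2800.00)(272.00) = 1583180.00 in³
X̄ = 1857500.00 / 14860.00 = 125.00 in
Ȳ = 1583180.00 / 14860.00 = 106.54 in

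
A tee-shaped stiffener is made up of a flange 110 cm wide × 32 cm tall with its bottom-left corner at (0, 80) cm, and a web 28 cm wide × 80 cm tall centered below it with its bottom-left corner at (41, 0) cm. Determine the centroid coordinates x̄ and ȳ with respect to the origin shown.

x̄ = 55.00 cm, ȳ = 74.22 cm

web: A = 28 × 80 = 2240.00, centroid at (55.00, 40.00).
flange: A = 110 × 32 = 3520.00, centroid at (55.00, 96.00).
ΣA = 5760.00 cm²
ΣAx̄ = (2240.00)(55.00) + (3520.00)(55.00) = 316800.00 cm³
ΣAȳ = (2240.00)(40.00) + (3520.00)(96.00) = 427520.00 cm³
x̄ = 316800.00 / 5760.00 = 55.00 cm
ȳ = 427520.00 / 5760.00 = 74.22 cm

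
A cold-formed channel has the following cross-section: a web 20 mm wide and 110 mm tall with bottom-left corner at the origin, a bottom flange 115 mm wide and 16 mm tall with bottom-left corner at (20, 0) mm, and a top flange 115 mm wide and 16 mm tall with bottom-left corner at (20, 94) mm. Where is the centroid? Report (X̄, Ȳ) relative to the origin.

web: A = 20 × 110 = 2200.00, centroid at (10.00, 55.00).
bottom flange: A = 115 × 16 = 1840.00, centroid at (77.50, 8.00).
top flange: A = 115 × 16 = 1840.00, centroid at (77.50, 102.00).
ΣA = 5880.00 mm²
ΣAX̄ = (2200.00)(10.00) + (1840.00)(77.50) + (1840.00)(77.50) = 307200.00 mm³
ΣAȲ = (2200.00)(55.00) + (1840.00)(8.00) + (1840.00)(102.00) = 323400.00 mm³
X̄ = 307200.00 / 5880.00 = 52.24 mm
Ȳ = 323400.00 / 5880.00 = 55.00 mm

X̄ = 52.24 mm, Ȳ = 55.00 mm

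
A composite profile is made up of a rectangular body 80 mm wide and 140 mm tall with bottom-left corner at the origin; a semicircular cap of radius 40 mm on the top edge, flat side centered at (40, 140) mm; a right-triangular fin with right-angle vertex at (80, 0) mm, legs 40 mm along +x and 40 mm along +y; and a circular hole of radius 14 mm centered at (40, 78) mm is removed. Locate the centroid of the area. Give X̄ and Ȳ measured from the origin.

X̄ = 43.07 mm, Ȳ = 82.11 mm

rectangular body: A = 80 × 140 = 11200.00, centroid at (40.00, 70.00).
semicircular top: A = ½π·40² = 2513.27, centroid at (40.00, 156.98).
triangular fin: A = ½·40·40 = 800.00, centroid at (93.33, 13.33).
hole: A = −π·14² = -615.75, centroid at (40.00, 78.00).
ΣA = 13897.52 mm²
ΣAX̄ = (11200.00)(40.00) + (2513.27)(40.00) + (800.00)(93.33) + (-615.75)(40.00) = 598567.55 mm³
ΣAȲ = (11200.00)(70.00) + (2513.27)(156.98) + (800.00)(13.33) + (-615.75)(78.00) = 1141163.04 mm³
X̄ = 598567.55 / 13897.52 = 43.07 mm
Ȳ = 1141163.04 / 13897.52 = 82.11 mm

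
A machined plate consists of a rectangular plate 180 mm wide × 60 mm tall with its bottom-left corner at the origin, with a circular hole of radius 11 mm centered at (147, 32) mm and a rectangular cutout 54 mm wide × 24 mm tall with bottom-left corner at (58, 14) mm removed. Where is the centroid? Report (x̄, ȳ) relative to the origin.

plate: A = 180 × 60 = 10800.00, centroid at (90.00, 30.00).
hole 1: A = −π·11² = -380.13, centroid at (147.00, 32.00).
hole 2: A = −(54 × 24) = -1296.00, centroid at (85.00, 26.00).
ΣA = 9123.87 mm², ΣAx̄ = 805960.49 mm³, ΣAȳ = 278139.75 mm³.
x̄ = 805960.49/9123.87 = 88.34 mm; ȳ = 278139.75/9123.87 = 30.48 mm.

x̄ = 88.34 mm, ȳ = 30.48 mm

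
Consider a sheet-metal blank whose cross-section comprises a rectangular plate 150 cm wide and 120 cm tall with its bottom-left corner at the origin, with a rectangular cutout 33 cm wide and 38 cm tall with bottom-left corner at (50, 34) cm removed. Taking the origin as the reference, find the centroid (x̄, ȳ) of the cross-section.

plate: A = 150 × 120 = 18000.00, centroid at (75.00, 60.00).
hole: A = −(33 × 38) = -1254.00, centroid at (66.50, 53.00).
ΣA = 16746.00 cm², ΣAx̄ = 1266609.00 cm³, ΣAȳ = 1013538.00 cm³.
x̄ = 1266609.00/16746.00 = 75.64 cm; ȳ = 1013538.00/16746.00 = 60.52 cm.

x̄ = 75.64 cm, ȳ = 60.52 cm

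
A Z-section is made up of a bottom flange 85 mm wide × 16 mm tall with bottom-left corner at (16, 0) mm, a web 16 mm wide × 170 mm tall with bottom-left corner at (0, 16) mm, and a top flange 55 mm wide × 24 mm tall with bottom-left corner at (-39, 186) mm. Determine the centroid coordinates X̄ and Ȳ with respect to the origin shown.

X̄ = 15.95 mm, Ȳ = 101.29 mm

bottom flange: A = 85 × 16 = 1360.00, centroid at (58.50, 8.00).
web: A = 16 × 170 = 2720.00, centroid at (8.00, 101.00).
top flange: A = 55 × 24 = 1320.00, centroid at (-11.50, 198.00).
ΣA = 5400.00 mm², ΣAX̄ = 86140.00 mm³, ΣAȲ = 546960.00 mm³.
X̄ = 86140.00/5400.00 = 15.95 mm; Ȳ = 546960.00/5400.00 = 101.29 mm.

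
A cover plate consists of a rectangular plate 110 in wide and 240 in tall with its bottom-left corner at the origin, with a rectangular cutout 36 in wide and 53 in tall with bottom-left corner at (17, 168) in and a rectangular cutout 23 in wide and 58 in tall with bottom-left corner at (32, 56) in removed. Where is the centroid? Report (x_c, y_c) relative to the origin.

x_c = 57.31 in, y_c = 115.88 in

plate: A = 110 × 240 = 26400.00, centroid at (55.00, 120.00).
hole 1: A = −(36 × 53) = -1908.00, centroid at (35.00, 194.50).
hole 2: A = −(23 × 58) = -1334.00, centroid at (43.50, 85.00).
ΣA = 23158.00 in²
ΣAx_c = (26400.00)(55.00) + (-1908.00)(35.00) + (-1334.00)(43.50) = 1327191.00 in³
ΣAy_c = (26400.00)(120.00) + (-1908.00)(194.50) + (-1334.00)(85.00) = 2683504.00 in³
x_c = 1327191.00 / 23158.00 = 57.31 in
y_c = 2683504.00 / 23158.00 = 115.88 in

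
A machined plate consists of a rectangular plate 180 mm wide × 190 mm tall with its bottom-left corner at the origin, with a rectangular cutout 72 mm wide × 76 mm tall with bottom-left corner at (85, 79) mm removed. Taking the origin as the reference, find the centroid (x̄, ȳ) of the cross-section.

x̄ = 84.10 mm, ȳ = 90.81 mm

Part | A | x̄ᵢ | ȳᵢ | A·x̄ᵢ | A·ȳᵢ
plate | 34200.00 | 90.00 | 95.00 | 3078000.00 | 3249000.00
hole | -5472.00 | 121.00 | 117.00 | -662112.00 | -640224.00
Σ | 28728.00 |  |  | 2415888.00 | 2608776.00
x̄ = 2415888.00 / 28728.00 = 84.10 mm
ȳ = 2608776.00 / 28728.00 = 90.81 mm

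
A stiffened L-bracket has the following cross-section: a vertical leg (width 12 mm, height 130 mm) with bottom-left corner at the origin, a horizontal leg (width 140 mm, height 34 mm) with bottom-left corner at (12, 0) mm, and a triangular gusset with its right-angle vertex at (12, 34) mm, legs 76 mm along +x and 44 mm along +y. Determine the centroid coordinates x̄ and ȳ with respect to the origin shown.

x̄ = 57.82 mm, ȳ = 32.99 mm

Part | A | x̄ᵢ | ȳᵢ | A·x̄ᵢ | A·ȳᵢ
vertical leg | 1560.00 | 6.00 | 65.00 | 9360.00 | 101400.00
horizontal leg | 4760.00 | 82.00 | 17.00 | 390320.00 | 80920.00
gusset | 1672.00 | 37.33 | 48.67 | 62421.33 | 81370.67
Σ | 7992.00 |  |  | 462101.33 | 263690.67
x̄ = 462101.33 / 7992.00 = 57.82 mm
ȳ = 263690.67 / 7992.00 = 32.99 mm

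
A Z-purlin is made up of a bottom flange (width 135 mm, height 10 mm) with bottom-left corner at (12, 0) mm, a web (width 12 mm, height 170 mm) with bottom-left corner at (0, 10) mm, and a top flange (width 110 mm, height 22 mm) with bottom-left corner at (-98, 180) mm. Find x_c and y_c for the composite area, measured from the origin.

x_c = 2.67 mm, y_c = 114.07 mm

bottom flange: A = 135 × 10 = 1350.00, centroid at (79.50, 5.00).
web: A = 12 × 170 = 2040.00, centroid at (6.00, 95.00).
top flange: A = 110 × 22 = 2420.00, centroid at (-43.00, 191.00).
ΣA = 5810.00 mm², ΣAx_c = 15505.00 mm³, ΣAy_c = 662770.00 mm³.
x_c = 15505.00/5810.00 = 2.67 mm; y_c = 662770.00/5810.00 = 114.07 mm.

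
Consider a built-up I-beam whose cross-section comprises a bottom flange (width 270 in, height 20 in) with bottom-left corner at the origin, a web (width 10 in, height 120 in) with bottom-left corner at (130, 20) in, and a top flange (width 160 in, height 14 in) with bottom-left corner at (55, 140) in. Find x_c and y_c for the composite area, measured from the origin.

bottom flange: A = 270 × 20 = 5400.00, centroid at (135.00, 10.00).
web: A = 10 × 120 = 1200.00, centroid at (135.00, 80.00).
top flange: A = 160 × 14 = 2240.00, centroid at (135.00, 147.00).
ΣA = 8840.00 in², ΣAx_c = 1193400.00 in³, ΣAy_c = 479280.00 in³.
x_c = 1193400.00/8840.00 = 135.00 in; y_c = 479280.00/8840.00 = 54.22 in.

x_c = 135.00 in, y_c = 54.22 in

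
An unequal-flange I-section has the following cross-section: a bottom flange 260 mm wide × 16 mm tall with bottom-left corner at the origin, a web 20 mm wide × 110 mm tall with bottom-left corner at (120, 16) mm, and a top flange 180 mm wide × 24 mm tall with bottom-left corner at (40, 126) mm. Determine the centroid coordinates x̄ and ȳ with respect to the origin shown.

x̄ = 130.00 mm, ȳ = 73.56 mm

bottom flange: A = 260 × 16 = 4160.00, centroid at (130.00, 8.00).
web: A = 20 × 110 = 2200.00, centroid at (130.00, 71.00).
top flange: A = 180 × 24 = 4320.00, centroid at (130.00, 138.00).
ΣA = 10680.00 mm²
ΣAx̄ = (4160.00)(130.00) + (2200.00)(130.00) + (4320.00)(130.00) = 1388400.00 mm³
ΣAȳ = (4160.00)(8.00) + (2200.00)(71.00) + (4320.00)(138.00) = 785640.00 mm³
x̄ = 1388400.00 / 10680.00 = 130.00 mm
ȳ = 785640.00 / 10680.00 = 73.56 mm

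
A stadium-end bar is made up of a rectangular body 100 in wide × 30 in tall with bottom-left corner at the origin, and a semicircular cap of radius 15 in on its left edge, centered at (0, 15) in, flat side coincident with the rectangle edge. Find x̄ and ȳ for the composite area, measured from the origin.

x̄ = 44.06 in, ȳ = 15.00 in

Part | A | x̄ᵢ | ȳᵢ | A·x̄ᵢ | A·ȳᵢ
rectangular body | 3000.00 | 50.00 | 15.00 | 150000.00 | 45000.00
semicircular end | 353.43 | -6.37 | 15.00 | -2250.00 | 5301.44
Σ | 3353.43 |  |  | 147750.00 | 50301.44
x̄ = 147750.00 / 3353.43 = 44.06 in
ȳ = 50301.44 / 3353.43 = 15.00 in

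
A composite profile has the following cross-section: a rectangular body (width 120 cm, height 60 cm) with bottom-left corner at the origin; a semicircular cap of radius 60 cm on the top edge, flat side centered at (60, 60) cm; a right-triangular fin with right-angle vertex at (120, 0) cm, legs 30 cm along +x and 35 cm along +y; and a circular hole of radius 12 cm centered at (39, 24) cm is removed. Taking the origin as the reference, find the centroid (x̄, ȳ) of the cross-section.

Part | A | x̄ᵢ | ȳᵢ | A·x̄ᵢ | A·ȳᵢ
rectangular body | 7200.00 | 60.00 | 30.00 | 432000.00 | 216000.00
semicircular top | 5654.87 | 60.00 | 85.46 | 339292.01 | 483292.01
triangular fin | 525.00 | 130.00 | 11.67 | 68250.00 | 6125.00
hole | -452.39 | 39.00 | 24.00 | -17643.18 | -10857.34
Σ | 12927.48 |  |  | 821898.82 | 694559.66
x̄ = 821898.82 / 12927.48 = 63.58 cm
ȳ = 694559.66 / 12927.48 = 53.73 cm

x̄ = 63.58 cm, ȳ = 53.73 cm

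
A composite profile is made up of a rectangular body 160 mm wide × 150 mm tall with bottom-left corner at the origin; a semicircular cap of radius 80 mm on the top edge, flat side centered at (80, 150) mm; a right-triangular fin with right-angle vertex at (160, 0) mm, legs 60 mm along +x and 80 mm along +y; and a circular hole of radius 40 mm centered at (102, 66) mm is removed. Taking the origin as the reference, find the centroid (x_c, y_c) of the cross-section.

x_c = 84.12 mm, y_c = 107.60 mm

rectangular body: A = 160 × 150 = 24000.00, centroid at (80.00, 75.00).
semicircular top: A = ½π·80² = 10053.10, centroid at (80.00, 183.95).
triangular fin: A = ½·60·80 = 2400.00, centroid at (180.00, 26.67).
hole: A = −π·40² = -5026.55, centroid at (102.00, 66.00).
ΣA = 31426.55 mm²
ΣAx_c = (24000.00)(80.00) + (10053.10)(80.00) + (2400.00)(180.00) + (-5026.55)(102.00) = 2643539.80 mm³
ΣAy_c = (24000.00)(75.00) + (10053.10)(183.95) + (2400.00)(26.67) + (-5026.55)(66.00) = 3381545.62 mm³
x_c = 2643539.80 / 31426.55 = 84.12 mm
y_c = 3381545.62 / 31426.55 = 107.60 mm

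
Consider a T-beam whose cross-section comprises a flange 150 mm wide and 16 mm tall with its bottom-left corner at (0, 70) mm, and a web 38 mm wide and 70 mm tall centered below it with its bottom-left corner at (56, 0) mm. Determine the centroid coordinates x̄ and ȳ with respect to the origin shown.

web: A = 38 × 70 = 2660.00, centroid at (75.00, 35.00).
flange: A = 150 × 16 = 2400.00, centroid at (75.00, 78.00).
ΣA = 5060.00 mm²
ΣAx̄ = (2660.00)(75.00) + (2400.00)(75.00) = 379500.00 mm³
ΣAȳ = (2660.00)(35.00) + (2400.00)(78.00) = 280300.00 mm³
x̄ = 379500.00 / 5060.00 = 75.00 mm
ȳ = 280300.00 / 5060.00 = 55.40 mm

x̄ = 75.00 mm, ȳ = 55.40 mm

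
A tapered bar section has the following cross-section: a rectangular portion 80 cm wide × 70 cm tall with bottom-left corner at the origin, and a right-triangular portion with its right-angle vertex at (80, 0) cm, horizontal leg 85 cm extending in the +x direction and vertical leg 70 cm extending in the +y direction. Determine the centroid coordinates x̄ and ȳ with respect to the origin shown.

x̄ = 63.71 cm, ȳ = 30.95 cm

Part | A | x̄ᵢ | ȳᵢ | A·x̄ᵢ | A·ȳᵢ
rectangular portion | 5600.00 | 40.00 | 35.00 | 224000.00 | 196000.00
triangular portion | 2975.00 | 108.33 | 23.33 | 322291.67 | 69416.67
Σ | 8575.00 |  |  | 546291.67 | 265416.67
x̄ = 546291.67 / 8575.00 = 63.71 cm
ȳ = 265416.67 / 8575.00 = 30.95 cm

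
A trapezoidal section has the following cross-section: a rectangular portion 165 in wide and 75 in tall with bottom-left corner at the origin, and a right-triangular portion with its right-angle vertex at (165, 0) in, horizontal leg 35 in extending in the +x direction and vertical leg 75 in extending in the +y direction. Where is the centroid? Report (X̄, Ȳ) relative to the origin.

Part | A | x̄ᵢ | ȳᵢ | A·x̄ᵢ | A·ȳᵢ
rectangular portion | 12375.00 | 82.50 | 37.50 | 1020937.50 | 464062.50
triangular portion | 1312.50 | 176.67 | 25.00 | 231875.00 | 32812.50
Σ | 13687.50 |  |  | 1252812.50 | 496875.00
X̄ = 1252812.50 / 13687.50 = 91.53 in
Ȳ = 496875.00 / 13687.50 = 36.30 in

X̄ = 91.53 in, Ȳ = 36.30 in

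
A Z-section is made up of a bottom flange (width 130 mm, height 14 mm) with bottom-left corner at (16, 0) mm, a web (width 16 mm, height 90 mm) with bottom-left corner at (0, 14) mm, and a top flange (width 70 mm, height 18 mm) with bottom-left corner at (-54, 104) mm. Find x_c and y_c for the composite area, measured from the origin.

x_c = 29.87 mm, y_c = 53.12 mm

Part | A | x̄ᵢ | ȳᵢ | A·x̄ᵢ | A·ȳᵢ
bottom flange | 1820.00 | 81.00 | 7.00 | 147420.00 | 12740.00
web | 1440.00 | 8.00 | 59.00 | 11520.00 | 84960.00
top flange | 1260.00 | -19.00 | 113.00 | -23940.00 | 142380.00
Σ | 4520.00 |  |  | 135000.00 | 240080.00
x_c = 135000.00 / 4520.00 = 29.87 mm
y_c = 240080.00 / 4520.00 = 53.12 mm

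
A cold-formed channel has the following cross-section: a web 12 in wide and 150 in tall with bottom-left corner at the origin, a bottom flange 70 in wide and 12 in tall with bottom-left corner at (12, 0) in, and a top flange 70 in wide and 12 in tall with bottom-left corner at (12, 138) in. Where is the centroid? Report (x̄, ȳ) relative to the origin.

web: A = 12 × 150 = 1800.00, centroid at (6.00, 75.00).
bottom flange: A = 70 × 12 = 840.00, centroid at (47.00, 6.00).
top flange: A = 70 × 12 = 840.00, centroid at (47.00, 144.00).
ΣA = 3480.00 in², ΣAx̄ = 89760.00 in³, ΣAȳ = 261000.00 in³.
x̄ = 89760.00/3480.00 = 25.79 in; ȳ = 261000.00/3480.00 = 75.00 in.

x̄ = 25.79 in, ȳ = 75.00 in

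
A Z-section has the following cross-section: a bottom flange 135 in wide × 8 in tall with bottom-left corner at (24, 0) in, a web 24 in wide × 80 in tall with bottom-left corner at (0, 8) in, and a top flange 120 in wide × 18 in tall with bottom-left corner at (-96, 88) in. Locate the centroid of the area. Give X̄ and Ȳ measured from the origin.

bottom flange: A = 135 × 8 = 1080.00, centroid at (91.50, 4.00).
web: A = 24 × 80 = 1920.00, centroid at (12.00, 48.00).
top flange: A = 120 × 18 = 2160.00, centroid at (-36.00, 97.00).
ΣA = 5160.00 in², ΣAX̄ = 44100.00 in³, ΣAȲ = 306000.00 in³.
X̄ = 44100.00/5160.00 = 8.55 in; Ȳ = 306000.00/5160.00 = 59.30 in.

X̄ = 8.55 in, Ȳ = 59.30 in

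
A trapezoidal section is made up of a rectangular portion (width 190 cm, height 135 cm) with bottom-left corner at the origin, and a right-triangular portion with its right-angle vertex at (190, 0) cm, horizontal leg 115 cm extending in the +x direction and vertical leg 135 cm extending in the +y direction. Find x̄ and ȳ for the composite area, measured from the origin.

rectangular portion: A = 190 × 135 = 25650.00, centroid at (95.00, 67.50).
triangular portion: A = ½·115·135 = 7762.50, centroid at (228.33, 45.00).
ΣA = 33412.50 cm², ΣAx̄ = 4209187.50 cm³, ΣAȳ = 2080687.50 cm³.
x̄ = 4209187.50/33412.50 = 125.98 cm; ȳ = 2080687.50/33412.50 = 62.27 cm.

x̄ = 125.98 cm, ȳ = 62.27 cm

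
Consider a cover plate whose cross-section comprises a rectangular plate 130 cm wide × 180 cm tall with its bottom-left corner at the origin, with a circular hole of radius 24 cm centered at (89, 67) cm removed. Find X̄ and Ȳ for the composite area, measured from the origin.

X̄ = 62.99 cm, Ȳ = 91.93 cm

plate: A = 130 × 180 = 23400.00, centroid at (65.00, 90.00).
hole: A = −π·24² = -1809.56, centroid at (89.00, 67.00).
ΣA = 21590.44 cm², ΣAX̄ = 1359949.39 cm³, ΣAȲ = 1984759.66 cm³.
X̄ = 1359949.39/21590.44 = 62.99 cm; Ȳ = 1984759.66/21590.44 = 91.93 cm.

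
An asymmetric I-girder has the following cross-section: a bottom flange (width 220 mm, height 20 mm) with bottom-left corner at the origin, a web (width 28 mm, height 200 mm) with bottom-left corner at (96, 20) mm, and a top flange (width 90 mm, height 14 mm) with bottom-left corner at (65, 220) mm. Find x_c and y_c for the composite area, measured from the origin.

x_c = 110.00 mm, y_c = 88.99 mm

bottom flange: A = 220 × 20 = 4400.00, centroid at (110.00, 10.00).
web: A = 28 × 200 = 5600.00, centroid at (110.00, 120.00).
top flange: A = 90 × 14 = 1260.00, centroid at (110.00, 227.00).
ΣA = 11260.00 mm², ΣAx_c = 1238600.00 mm³, ΣAy_c = 1002020.00 mm³.
x_c = 1238600.00/11260.00 = 110.00 mm; y_c = 1002020.00/11260.00 = 88.99 mm.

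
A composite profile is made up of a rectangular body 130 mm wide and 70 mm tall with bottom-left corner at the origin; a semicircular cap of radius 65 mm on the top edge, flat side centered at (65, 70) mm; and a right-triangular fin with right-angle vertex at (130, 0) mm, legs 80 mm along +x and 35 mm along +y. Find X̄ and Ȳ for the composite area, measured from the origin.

X̄ = 72.49 mm, Ȳ = 57.33 mm

Part | A | x̄ᵢ | ȳᵢ | A·x̄ᵢ | A·ȳᵢ
rectangular body | 9100.00 | 65.00 | 35.00 | 591500.00 | 318500.00
semicircular top | 6636.61 | 65.00 | 97.59 | 431379.94 | 647646.35
triangular fin | 1400.00 | 156.67 | 11.67 | 219333.33 | 16333.33
Σ | 17136.61 |  |  | 1242213.27 | 982479.68
X̄ = 1242213.27 / 17136.61 = 72.49 mm
Ȳ = 982479.68 / 17136.61 = 57.33 mm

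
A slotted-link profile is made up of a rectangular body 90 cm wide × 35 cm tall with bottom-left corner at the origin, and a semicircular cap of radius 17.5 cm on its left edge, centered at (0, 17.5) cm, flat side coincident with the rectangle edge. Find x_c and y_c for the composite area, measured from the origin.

rectangular body: A = 90 × 35 = 3150.00, centroid at (45.00, 17.50).
semicircular end: A = ½π·17.5² = 481.06, centroid at (-7.43, 17.50).
ΣA = 3631.06 cm²
ΣAx_c = (3150.00)(45.00) + (481.06)(-7.43) = 138177.08 cm³
ΣAy_c = (3150.00)(17.50) + (481.06)(17.50) = 63543.49 cm³
x_c = 138177.08 / 3631.06 = 38.05 cm
y_c = 63543.49 / 3631.06 = 17.50 cm

x_c = 38.05 cm, y_c = 17.50 cm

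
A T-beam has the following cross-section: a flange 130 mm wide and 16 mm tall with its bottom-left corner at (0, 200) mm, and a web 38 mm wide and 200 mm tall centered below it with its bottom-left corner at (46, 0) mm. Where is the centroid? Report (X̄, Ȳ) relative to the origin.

X̄ = 65.00 mm, Ȳ = 123.21 mm

web: A = 38 × 200 = 7600.00, centroid at (65.00, 100.00).
flange: A = 130 × 16 = 2080.00, centroid at (65.00, 208.00).
ΣA = 9680.00 mm²
ΣAX̄ = (7600.00)(65.00) + (2080.00)(65.00) = 629200.00 mm³
ΣAȲ = (7600.00)(100.00) + (2080.00)(208.00) = 1192640.00 mm³
X̄ = 629200.00 / 9680.00 = 65.00 mm
Ȳ = 1192640.00 / 9680.00 = 123.21 mm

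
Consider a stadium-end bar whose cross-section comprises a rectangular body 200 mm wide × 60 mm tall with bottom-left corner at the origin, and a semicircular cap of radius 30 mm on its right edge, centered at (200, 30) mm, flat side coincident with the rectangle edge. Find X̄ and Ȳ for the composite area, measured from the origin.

rectangular body: A = 200 × 60 = 12000.00, centroid at (100.00, 30.00).
semicircular end: A = ½π·30² = 1413.72, centroid at (212.73, 30.00).
ΣA = 13413.72 mm²
ΣAX̄ = (12000.00)(100.00) + (1413.72)(212.73) = 1500743.34 mm³
ΣAȲ = (12000.00)(30.00) + (1413.72)(30.00) = 402411.50 mm³
X̄ = 1500743.34 / 13413.72 = 111.88 mm
Ȳ = 402411.50 / 13413.72 = 30.00 mm

X̄ = 111.88 mm, Ȳ = 30.00 mm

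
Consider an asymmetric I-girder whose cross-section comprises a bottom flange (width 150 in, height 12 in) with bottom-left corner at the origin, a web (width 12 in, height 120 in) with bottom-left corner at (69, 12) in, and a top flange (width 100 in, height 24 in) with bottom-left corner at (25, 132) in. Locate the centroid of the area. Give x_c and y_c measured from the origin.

x_c = 75.00 in, y_c = 81.57 in

bottom flange: A = 150 × 12 = 1800.00, centroid at (75.00, 6.00).
web: A = 12 × 120 = 1440.00, centroid at (75.00, 72.00).
top flange: A = 100 × 24 = 2400.00, centroid at (75.00, 144.00).
ΣA = 5640.00 in², ΣAx_c = 423000.00 in³, ΣAy_c = 460080.00 in³.
x_c = 423000.00/5640.00 = 75.00 in; y_c = 460080.00/5640.00 = 81.57 in.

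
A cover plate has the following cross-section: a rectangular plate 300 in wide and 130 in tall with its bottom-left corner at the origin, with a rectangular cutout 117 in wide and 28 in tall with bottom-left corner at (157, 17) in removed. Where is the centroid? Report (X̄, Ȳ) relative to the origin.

X̄ = 143.99 in, Ȳ = 68.12 in

plate: A = 300 × 130 = 39000.00, centroid at (150.00, 65.00).
hole: A = −(117 × 28) = -3276.00, centroid at (215.50, 31.00).
ΣA = 35724.00 in²
ΣAX̄ = (39000.00)(150.00) + (-3276.00)(215.50) = 5144022.00 in³
ΣAȲ = (39000.00)(65.00) + (-3276.00)(31.00) = 2433444.00 in³
X̄ = 5144022.00 / 35724.00 = 143.99 in
Ȳ = 2433444.00 / 35724.00 = 68.12 in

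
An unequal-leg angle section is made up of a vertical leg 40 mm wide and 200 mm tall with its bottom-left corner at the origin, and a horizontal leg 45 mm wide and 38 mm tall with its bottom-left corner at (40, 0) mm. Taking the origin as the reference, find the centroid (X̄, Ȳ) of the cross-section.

X̄ = 27.48 mm, Ȳ = 85.74 mm

vertical leg: A = 40 × 200 = 8000.00, centroid at (20.00, 100.00).
horizontal leg: A = 45 × 38 = 1710.00, centroid at (62.50, 19.00).
ΣA = 9710.00 mm², ΣAX̄ = 266875.00 mm³, ΣAȲ = 832490.00 mm³.
X̄ = 266875.00/9710.00 = 27.48 mm; Ȳ = 832490.00/9710.00 = 85.74 mm.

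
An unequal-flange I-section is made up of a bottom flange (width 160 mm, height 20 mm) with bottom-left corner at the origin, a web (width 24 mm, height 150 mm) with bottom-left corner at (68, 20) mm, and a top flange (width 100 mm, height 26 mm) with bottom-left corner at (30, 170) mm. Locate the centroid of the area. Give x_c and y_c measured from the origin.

bottom flange: A = 160 × 20 = 3200.00, centroid at (80.00, 10.00).
web: A = 24 × 150 = 3600.00, centroid at (80.00, 95.00).
top flange: A = 100 × 26 = 2600.00, centroid at (80.00, 183.00).
ΣA = 9400.00 mm²
ΣAx_c = (3200.00)(80.00) + (3600.00)(80.00) + (2600.00)(80.00) = 752000.00 mm³
ΣAy_c = (3200.00)(10.00) + (3600.00)(95.00) + (2600.00)(183.00) = 849800.00 mm³
x_c = 752000.00 / 9400.00 = 80.00 mm
y_c = 849800.00 / 9400.00 = 90.40 mm

x_c = 80.00 mm, y_c = 90.40 mm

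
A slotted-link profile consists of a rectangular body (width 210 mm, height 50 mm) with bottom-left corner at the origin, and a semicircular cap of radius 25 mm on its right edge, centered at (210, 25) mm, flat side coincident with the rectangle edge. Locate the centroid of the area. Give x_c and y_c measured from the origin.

x_c = 114.89 mm, y_c = 25.00 mm

rectangular body: A = 210 × 50 = 10500.00, centroid at (105.00, 25.00).
semicircular end: A = ½π·25² = 981.75, centroid at (220.61, 25.00).
ΣA = 11481.75 mm²
ΣAx_c = (10500.00)(105.00) + (981.75)(220.61) = 1319083.68 mm³
ΣAy_c = (10500.00)(25.00) + (981.75)(25.00) = 287043.69 mm³
x_c = 1319083.68 / 11481.75 = 114.89 mm
y_c = 287043.69 / 11481.75 = 25.00 mm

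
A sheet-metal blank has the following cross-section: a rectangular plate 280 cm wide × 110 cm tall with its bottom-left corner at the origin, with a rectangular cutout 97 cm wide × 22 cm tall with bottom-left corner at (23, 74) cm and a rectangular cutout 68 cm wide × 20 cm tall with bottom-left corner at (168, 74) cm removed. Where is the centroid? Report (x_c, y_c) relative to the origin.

plate: A = 280 × 110 = 30800.00, centroid at (140.00, 55.00).
hole 1: A = −(97 × 22) = -2134.00, centroid at (71.50, 85.00).
hole 2: A = −(68 × 20) = -1360.00, centroid at (202.00, 84.00).
ΣA = 27306.00 cm², ΣAx_c = 3884699.00 cm³, ΣAy_c = 1398370.00 cm³.
x_c = 3884699.00/27306.00 = 142.27 cm; y_c = 1398370.00/27306.00 = 51.21 cm.

x_c = 142.27 cm, y_c = 51.21 cm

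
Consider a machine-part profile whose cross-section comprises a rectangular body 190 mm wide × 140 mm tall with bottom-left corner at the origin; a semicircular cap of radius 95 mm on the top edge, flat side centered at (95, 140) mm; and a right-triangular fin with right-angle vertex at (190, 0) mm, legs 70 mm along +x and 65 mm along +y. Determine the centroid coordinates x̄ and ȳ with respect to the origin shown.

x̄ = 101.25 mm, ȳ = 103.77 mm

rectangular body: A = 190 × 140 = 26600.00, centroid at (95.00, 70.00).
semicircular top: A = ½π·95² = 14176.44, centroid at (95.00, 180.32).
triangular fin: A = ½·70·65 = 2275.00, centroid at (213.33, 21.67).
ΣA = 43051.44 mm²
ΣAx̄ = (26600.00)(95.00) + (14176.44)(95.00) + (2275.00)(213.33) = 4359094.83 mm³
ΣAȳ = (26600.00)(70.00) + (14176.44)(180.32) + (2275.00)(21.67) = 4467576.16 mm³
x̄ = 4359094.83 / 43051.44 = 101.25 mm
ȳ = 4467576.16 / 43051.44 = 103.77 mm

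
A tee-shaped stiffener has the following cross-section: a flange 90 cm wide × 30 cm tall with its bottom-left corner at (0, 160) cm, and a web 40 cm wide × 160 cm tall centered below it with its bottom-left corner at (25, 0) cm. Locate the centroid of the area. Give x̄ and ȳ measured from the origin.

x̄ = 45.00 cm, ȳ = 108.19 cm

web: A = 40 × 160 = 6400.00, centroid at (45.00, 80.00).
flange: A = 90 × 30 = 2700.00, centroid at (45.00, 175.00).
ΣA = 9100.00 cm², ΣAx̄ = 409500.00 cm³, ΣAȳ = 984500.00 cm³.
x̄ = 409500.00/9100.00 = 45.00 cm; ȳ = 984500.00/9100.00 = 108.19 cm.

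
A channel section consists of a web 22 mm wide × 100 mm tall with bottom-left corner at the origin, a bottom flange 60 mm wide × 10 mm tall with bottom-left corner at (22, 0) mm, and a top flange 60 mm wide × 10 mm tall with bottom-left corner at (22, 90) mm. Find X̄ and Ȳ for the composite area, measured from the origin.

Part | A | x̄ᵢ | ȳᵢ | A·x̄ᵢ | A·ȳᵢ
web | 2200.00 | 11.00 | 50.00 | 24200.00 | 110000.00
bottom flange | 600.00 | 52.00 | 5.00 | 31200.00 | 3000.00
top flange | 600.00 | 52.00 | 95.00 | 31200.00 | 57000.00
Σ | 3400.00 |  |  | 86600.00 | 170000.00
X̄ = 86600.00 / 3400.00 = 25.47 mm
Ȳ = 170000.00 / 3400.00 = 50.00 mm

X̄ = 25.47 mm, Ȳ = 50.00 mm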